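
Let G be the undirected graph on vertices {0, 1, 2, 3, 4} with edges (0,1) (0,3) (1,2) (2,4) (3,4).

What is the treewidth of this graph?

A width-2 tree decomposition is:
Bags: B1 = {0, 3, 4}  B2 = {0, 2, 4}  B3 = {0, 1, 2}
Tree: B1–B2, B2–B3
Each bag holds 3 vertices, so the decomposition has width 2, which upper-bounds the treewidth. Since 0–3–4–2–1–0 is a cycle in G, G is not acyclic. Forests are exactly the graphs of treewidth ≤ 1, so tw(G) ≥ 2. Hence tw(G) = 2 exactly.

2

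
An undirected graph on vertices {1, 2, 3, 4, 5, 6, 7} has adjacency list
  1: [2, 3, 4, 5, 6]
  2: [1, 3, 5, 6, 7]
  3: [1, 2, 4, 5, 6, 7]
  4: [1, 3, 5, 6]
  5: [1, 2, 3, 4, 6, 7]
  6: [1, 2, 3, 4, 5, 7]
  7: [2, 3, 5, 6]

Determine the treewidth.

4

A width-4 tree decomposition is:
Bags: B1 = {1, 3, 4, 5, 6}  B2 = {1, 2, 3, 5, 6}  B3 = {2, 3, 5, 6, 7}
Tree: B1–B2, B2–B3
Each bag holds 5 vertices, so the decomposition has width 4, which upper-bounds the treewidth. For the lower bound, the 5 vertices {1, 2, 3, 5, 6} are pairwise adjacent, and any tree decomposition puts a clique entirely inside one bag — forcing width ≥ 4. Combining the bounds, tw(G) = 4.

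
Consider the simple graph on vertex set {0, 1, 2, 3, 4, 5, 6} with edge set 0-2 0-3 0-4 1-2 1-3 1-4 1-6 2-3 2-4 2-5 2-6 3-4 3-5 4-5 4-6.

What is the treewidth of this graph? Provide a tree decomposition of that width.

The largest bag has 4 vertices, giving width 3; this decomposition certifies tw(G) ≤ 3. Conversely, {0, 2, 3, 4} is a clique of size 4, and the vertices of any clique must share a bag in every tree decomposition; so some bag has ≥ 4 vertices and tw(G) ≥ 3. The upper and lower bounds meet at 3, so that is the treewidth.

Treewidth 3.
One such decomposition:
Bags: B1 = {1, 2, 3, 4}  B2 = {1, 2, 4, 6}  B3 = {0, 2, 3, 4}  B4 = {2, 3, 4, 5}
Tree: B1–B2, B1–B3, B3–B4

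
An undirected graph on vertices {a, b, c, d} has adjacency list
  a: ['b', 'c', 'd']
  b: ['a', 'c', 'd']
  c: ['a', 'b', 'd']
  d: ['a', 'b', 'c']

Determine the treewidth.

3

A width-3 tree decomposition is:
Bags: B1 = {a, b, c, d}
Tree: (single bag)
A single bag containing all 4 vertices is trivially a valid decomposition of width 3. For the lower bound, the 4 vertices {a, b, c, d} are pairwise adjacent, and any tree decomposition puts a clique entirely inside one bag — forcing width ≥ 3. The upper and lower bounds meet at 3, so that is the treewidth.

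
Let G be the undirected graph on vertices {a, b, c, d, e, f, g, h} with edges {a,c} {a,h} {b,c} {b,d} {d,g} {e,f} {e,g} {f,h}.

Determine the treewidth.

A width-2 tree decomposition is:
Bags: B1 = {a, b, c}  B2 = {a, b, h}  B3 = {b, f, h}  B4 = {b, e, f}  B5 = {b, e, g}  B6 = {b, d, g}
Tree: B1–B2, B2–B3, B3–B4, B4–B5, B5–B6
The largest bag has 3 vertices, giving width 2; this decomposition certifies tw(G) ≤ 2. Since b–c–a–h–f–e–g–d–b is a cycle in G, G is not acyclic. Forests are exactly the graphs of treewidth ≤ 1, so tw(G) ≥ 2. Therefore the treewidth is 2.

2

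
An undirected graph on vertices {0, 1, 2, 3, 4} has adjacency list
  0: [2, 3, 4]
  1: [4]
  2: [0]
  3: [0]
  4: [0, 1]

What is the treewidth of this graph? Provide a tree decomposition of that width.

Treewidth 1.
Bags: B1 = {0, 3}  B2 = {0, 4}  B3 = {1, 4}  B4 = {0, 2}
Tree: B1–B2, B2–B3, B1–B4

The largest bag has 2 vertices, giving width 1; this decomposition certifies tw(G) ≤ 1. Any graph with an edge has treewidth ≥ 1, and G has the edge 3–0. The upper and lower bounds meet at 1, so that is the treewidth.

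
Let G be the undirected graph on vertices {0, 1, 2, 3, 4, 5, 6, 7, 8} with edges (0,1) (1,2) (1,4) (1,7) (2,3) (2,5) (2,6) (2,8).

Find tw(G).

A width-1 tree decomposition is:
Bags: B1 = {2, 3}  B2 = {1, 2}  B3 = {2, 5}  B4 = {2, 6}  B5 = {0, 1}  B6 = {1, 4}  B7 = {2, 8}  B8 = {1, 7}
Tree: B1–B2, B1–B3, B3–B4, B2–B5, B2–B6, B4–B7, B2–B8
Each bag holds 2 vertices, so the decomposition has width 1, which upper-bounds the treewidth. Since G has at least one edge (e.g. 3–2), it is not an edgeless graph, so tw(G) ≥ 1. Hence tw(G) = 1 exactly.

1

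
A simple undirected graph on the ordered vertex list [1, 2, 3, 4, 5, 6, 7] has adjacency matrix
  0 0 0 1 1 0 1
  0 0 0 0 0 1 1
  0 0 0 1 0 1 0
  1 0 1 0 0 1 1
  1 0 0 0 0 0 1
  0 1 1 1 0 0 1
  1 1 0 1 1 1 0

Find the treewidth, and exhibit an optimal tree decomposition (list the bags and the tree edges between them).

Every bag has size at most 3, so the width is 3 − 1 = 2 and tw(G) ≤ 2. On the other hand G contains the 3-clique {3, 4, 6}. A clique must lie in a single bag of any decomposition, so no decomposition can have width below 2. Therefore the treewidth is 2.

Treewidth 2.
One such decomposition:
Bags: B1 = {1, 4, 7}  B2 = {1, 5, 7}  B3 = {4, 6, 7}  B4 = {3, 4, 6}  B5 = {2, 6, 7}
Tree: B1–B2, B1–B3, B3–B4, B3–B5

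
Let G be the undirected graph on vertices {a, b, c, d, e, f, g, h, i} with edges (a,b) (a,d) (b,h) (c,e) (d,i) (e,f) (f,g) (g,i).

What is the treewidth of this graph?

A width-1 tree decomposition is:
Bags: B1 = {c, e}  B2 = {e, f}  B3 = {f, g}  B4 = {g, i}  B5 = {d, i}  B6 = {a, d}  B7 = {a, b}  B8 = {b, h}
Tree: B1–B2, B2–B3, B3–B4, B4–B5, B5–B6, B6–B7, B7–B8
Each bag holds 2 vertices, so the decomposition has width 1, which upper-bounds the treewidth. Since G has at least one edge (e.g. c–e), it is not an edgeless graph, so tw(G) ≥ 1. Combining the bounds, tw(G) = 1.

1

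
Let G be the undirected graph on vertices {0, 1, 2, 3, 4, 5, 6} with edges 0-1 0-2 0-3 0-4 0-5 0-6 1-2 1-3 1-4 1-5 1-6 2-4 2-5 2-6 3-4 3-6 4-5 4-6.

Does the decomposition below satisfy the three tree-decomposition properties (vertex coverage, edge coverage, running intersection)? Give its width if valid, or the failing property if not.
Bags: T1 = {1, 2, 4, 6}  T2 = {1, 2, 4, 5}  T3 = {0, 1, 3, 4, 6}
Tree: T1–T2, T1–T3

A tree decomposition must satisfy three properties: every vertex lies in some bag; for every edge, both endpoints lie together in some bag; and for every vertex, the bags containing it form a connected subtree. Here edge (0,2) lies in no bag, so the decomposition is invalid.

No — edge (0,2) lies in no bag.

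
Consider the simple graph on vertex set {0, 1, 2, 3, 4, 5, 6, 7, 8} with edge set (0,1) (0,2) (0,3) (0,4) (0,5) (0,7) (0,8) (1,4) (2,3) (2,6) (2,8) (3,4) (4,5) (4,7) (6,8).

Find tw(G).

2

A width-2 tree decomposition is:
Bags: B1 = {0, 4, 7}  B2 = {0, 3, 4}  B3 = {0, 2, 3}  B4 = {0, 2, 8}  B5 = {0, 1, 4}  B6 = {2, 6, 8}  B7 = {0, 4, 5}
Tree: B1–B2, B2–B3, B3–B4, B2–B5, B4–B6, B5–B7
The largest bag has 3 vertices, giving width 2; this decomposition certifies tw(G) ≤ 2. For the lower bound, the 3 vertices {0, 2, 8} are pairwise adjacent, and any tree decomposition puts a clique entirely inside one bag — forcing width ≥ 2. Therefore the treewidth is 2.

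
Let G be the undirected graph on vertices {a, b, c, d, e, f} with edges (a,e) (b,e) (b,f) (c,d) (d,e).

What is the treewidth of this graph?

1

A width-1 tree decomposition is:
Bags: B1 = {b, f}  B2 = {b, e}  B3 = {a, e}  B4 = {d, e}  B5 = {c, d}
Tree: B1–B2, B2–B3, B3–B4, B4–B5
The largest bag has 2 vertices, giving width 1; this decomposition certifies tw(G) ≤ 1. G has an edge, so its treewidth is at least 1. Combining the bounds, tw(G) = 1.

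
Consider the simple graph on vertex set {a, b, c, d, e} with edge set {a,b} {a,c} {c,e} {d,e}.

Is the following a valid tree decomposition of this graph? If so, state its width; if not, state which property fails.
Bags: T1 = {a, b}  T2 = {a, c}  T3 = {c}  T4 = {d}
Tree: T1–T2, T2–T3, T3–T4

No — vertex e appears in no bag.

A tree decomposition must satisfy three properties: every vertex lies in some bag; for every edge, both endpoints lie together in some bag; and for every vertex, the bags containing it form a connected subtree. Here vertex e appears in no bag, so the decomposition is invalid.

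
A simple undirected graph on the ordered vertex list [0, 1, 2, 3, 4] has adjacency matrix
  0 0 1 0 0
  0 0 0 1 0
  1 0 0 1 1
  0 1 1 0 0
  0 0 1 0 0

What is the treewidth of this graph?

1

A width-1 tree decomposition is:
Bags: B1 = {2, 4}  B2 = {0, 2}  B3 = {2, 3}  B4 = {1, 3}
Tree: B1–B2, B2–B3, B3–B4
Every bag has size at most 2, so the width is 2 − 1 = 1 and tw(G) ≤ 1. Since G has at least one edge (e.g. 2–4), it is not an edgeless graph, so tw(G) ≥ 1. The upper and lower bounds meet at 1, so that is the treewidth.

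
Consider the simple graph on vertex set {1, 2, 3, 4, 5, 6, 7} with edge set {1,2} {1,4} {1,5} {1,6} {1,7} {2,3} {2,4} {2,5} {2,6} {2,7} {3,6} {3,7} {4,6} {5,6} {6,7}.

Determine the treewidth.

A width-3 tree decomposition is:
Bags: B1 = {1, 2, 5, 6}  B2 = {1, 2, 4, 6}  B3 = {1, 2, 6, 7}  B4 = {2, 3, 6, 7}
Tree: B1–B2, B2–B3, B3–B4
Each bag holds 4 vertices, so the decomposition has width 3, which upper-bounds the treewidth. On the other hand G contains the 4-clique {1, 2, 4, 6}. A clique must lie in a single bag of any decomposition, so no decomposition can have width below 3. Hence tw(G) = 3 exactly.

3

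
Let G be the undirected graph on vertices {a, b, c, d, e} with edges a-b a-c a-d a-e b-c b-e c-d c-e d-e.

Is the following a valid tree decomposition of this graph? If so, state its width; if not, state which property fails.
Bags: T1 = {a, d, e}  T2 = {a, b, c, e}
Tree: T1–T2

A tree decomposition must satisfy three properties: every vertex lies in some bag; for every edge, both endpoints lie together in some bag; and for every vertex, the bags containing it form a connected subtree. Here edge (c,d) lies in no bag, so the decomposition is invalid.

No — edge (c,d) lies in no bag.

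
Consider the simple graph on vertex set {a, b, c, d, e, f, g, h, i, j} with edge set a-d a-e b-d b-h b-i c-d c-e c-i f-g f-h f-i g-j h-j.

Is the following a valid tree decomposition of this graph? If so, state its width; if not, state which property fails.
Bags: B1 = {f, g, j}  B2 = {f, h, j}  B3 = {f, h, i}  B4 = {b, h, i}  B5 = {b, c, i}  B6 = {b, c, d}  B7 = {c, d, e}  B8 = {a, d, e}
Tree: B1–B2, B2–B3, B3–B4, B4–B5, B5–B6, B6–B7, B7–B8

Yes; width 2.

Checking the three conditions: (i) the bags cover all of {a, b, c, d, e, f, g, h, i, j}; (ii) for each edge, some bag contains both endpoints; (iii) the bags containing any fixed vertex form a subtree. All hold, so the decomposition is valid with width 3 − 1 = 2.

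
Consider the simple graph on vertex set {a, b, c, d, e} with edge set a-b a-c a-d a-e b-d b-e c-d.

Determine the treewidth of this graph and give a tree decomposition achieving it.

Treewidth 2.
Bags: B1 = {a, c, d}  B2 = {a, b, d}  B3 = {a, b, e}
Tree: B1–B2, B2–B3

Each bag holds 3 vertices, so the decomposition has width 2, which upper-bounds the treewidth. On the other hand G contains the 3-clique {a, c, d}. A clique must lie in a single bag of any decomposition, so no decomposition can have width below 2. Therefore the treewidth is 2.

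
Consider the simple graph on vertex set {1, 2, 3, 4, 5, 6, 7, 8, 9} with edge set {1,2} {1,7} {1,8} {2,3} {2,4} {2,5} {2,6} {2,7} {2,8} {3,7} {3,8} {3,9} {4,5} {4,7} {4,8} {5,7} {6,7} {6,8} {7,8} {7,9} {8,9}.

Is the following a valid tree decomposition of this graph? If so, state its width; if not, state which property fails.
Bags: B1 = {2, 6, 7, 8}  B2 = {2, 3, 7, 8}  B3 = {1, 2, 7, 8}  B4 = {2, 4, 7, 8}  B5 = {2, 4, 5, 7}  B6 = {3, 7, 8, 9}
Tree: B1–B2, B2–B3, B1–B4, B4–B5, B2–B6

Every vertex of G appears in some bag (union = {1, 2, 3, 4, 5, 6, 7, 8, 9}); every edge is covered by a bag; and for each vertex v the set of bags containing v is connected in the bag tree. The decomposition is therefore valid. The largest bag has 4 vertices, so the width is 3.

Yes; width 3.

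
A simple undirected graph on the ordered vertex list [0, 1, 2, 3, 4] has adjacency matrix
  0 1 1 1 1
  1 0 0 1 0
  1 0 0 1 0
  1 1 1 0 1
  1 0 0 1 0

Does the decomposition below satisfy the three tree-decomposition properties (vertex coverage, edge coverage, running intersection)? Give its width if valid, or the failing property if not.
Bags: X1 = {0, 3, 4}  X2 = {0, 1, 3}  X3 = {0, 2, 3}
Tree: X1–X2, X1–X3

Yes; width 2.

Vertex coverage: the bags together contain {0, 1, 2, 3, 4}, the full vertex set. Edge coverage: each edge of G has both endpoints in at least one bag. Running intersection: for every vertex, the bags containing it form a connected subtree. All three properties hold, so this is a valid tree decomposition of width max|bag| − 1 = 2, and hence tw(G) ≤ 2.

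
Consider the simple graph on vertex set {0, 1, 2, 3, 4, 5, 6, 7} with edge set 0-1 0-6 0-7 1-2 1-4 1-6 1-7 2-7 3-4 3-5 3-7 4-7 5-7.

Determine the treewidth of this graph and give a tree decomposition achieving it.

Treewidth 2.
One optimal decomposition is:
Bags: B1 = {0, 1, 6}  B2 = {0, 1, 7}  B3 = {1, 4, 7}  B4 = {3, 4, 7}  B5 = {1, 2, 7}  B6 = {3, 5, 7}
Tree: B1–B2, B2–B3, B3–B4, B3–B5, B4–B6

Every bag has size at most 3, so the width is 3 − 1 = 2 and tw(G) ≤ 2. Conversely, {0, 1, 6} is a clique of size 3, and the vertices of any clique must share a bag in every tree decomposition; so some bag has ≥ 3 vertices and tw(G) ≥ 2. Hence tw(G) = 2 exactly.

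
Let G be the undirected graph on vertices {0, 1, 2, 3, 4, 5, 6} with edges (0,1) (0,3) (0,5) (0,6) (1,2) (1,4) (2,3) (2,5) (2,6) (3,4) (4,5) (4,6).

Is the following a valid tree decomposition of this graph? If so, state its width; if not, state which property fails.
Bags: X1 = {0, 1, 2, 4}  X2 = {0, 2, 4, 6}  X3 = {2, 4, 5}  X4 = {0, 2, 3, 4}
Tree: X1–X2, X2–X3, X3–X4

A tree decomposition must satisfy three properties: every vertex lies in some bag; for every edge, both endpoints lie together in some bag; and for every vertex, the bags containing it form a connected subtree. Here edge (0,5) lies in no bag, so the decomposition is invalid.

No — edge (0,5) lies in no bag.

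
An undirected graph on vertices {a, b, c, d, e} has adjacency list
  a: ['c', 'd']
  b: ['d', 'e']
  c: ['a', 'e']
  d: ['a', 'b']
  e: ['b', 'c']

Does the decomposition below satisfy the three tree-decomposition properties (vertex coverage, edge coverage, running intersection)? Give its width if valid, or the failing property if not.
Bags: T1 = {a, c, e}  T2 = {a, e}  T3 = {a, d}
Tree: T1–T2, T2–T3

A tree decomposition must satisfy three properties: every vertex lies in some bag; for every edge, both endpoints lie together in some bag; and for every vertex, the bags containing it form a connected subtree. Here vertex b appears in no bag, so the decomposition is invalid.

No — vertex b appears in no bag.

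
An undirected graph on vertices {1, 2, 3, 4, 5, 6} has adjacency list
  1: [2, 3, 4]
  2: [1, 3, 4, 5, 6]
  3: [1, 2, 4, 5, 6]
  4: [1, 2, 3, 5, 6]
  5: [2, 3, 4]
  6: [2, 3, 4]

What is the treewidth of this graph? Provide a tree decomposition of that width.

Every bag has size at most 4, so the width is 4 − 1 = 3 and tw(G) ≤ 3. Conversely, {1, 2, 3, 4} is a clique of size 4, and the vertices of any clique must share a bag in every tree decomposition; so some bag has ≥ 4 vertices and tw(G) ≥ 3. Combining the bounds, tw(G) = 3.

Treewidth 3.
One such decomposition:
Bags: B1 = {1, 2, 3, 4}  B2 = {2, 3, 4, 5}  B3 = {2, 3, 4, 6}
Tree: B1–B2, B2–B3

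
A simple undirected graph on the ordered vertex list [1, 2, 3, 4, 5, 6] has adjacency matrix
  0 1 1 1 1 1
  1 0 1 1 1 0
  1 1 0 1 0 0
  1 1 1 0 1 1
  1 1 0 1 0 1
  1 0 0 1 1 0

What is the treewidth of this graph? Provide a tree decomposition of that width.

Treewidth 3.
One optimal decomposition is:
Bags: B1 = {1, 4, 5, 6}  B2 = {1, 2, 4, 5}  B3 = {1, 2, 3, 4}
Tree: B1–B2, B2–B3

Each bag holds 4 vertices, so the decomposition has width 3, which upper-bounds the treewidth. On the other hand G contains the 4-clique {1, 2, 3, 4}. A clique must lie in a single bag of any decomposition, so no decomposition can have width below 3. The upper and lower bounds meet at 3, so that is the treewidth.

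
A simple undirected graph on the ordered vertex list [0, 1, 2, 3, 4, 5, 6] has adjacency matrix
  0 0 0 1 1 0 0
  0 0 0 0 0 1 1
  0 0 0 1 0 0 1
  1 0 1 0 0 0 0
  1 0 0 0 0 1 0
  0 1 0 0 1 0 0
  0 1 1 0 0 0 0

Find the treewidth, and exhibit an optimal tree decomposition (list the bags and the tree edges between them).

Treewidth 2.
Bags: B1 = {2, 3, 6}  B2 = {0, 3, 6}  B3 = {0, 4, 6}  B4 = {4, 5, 6}  B5 = {1, 5, 6}
Tree: B1–B2, B2–B3, B3–B4, B4–B5

Every bag has size at most 3, so the width is 3 − 1 = 2 and tw(G) ≤ 2. For the lower bound, G contains the cycle 6–2–3–0–4–5–1–6, so G is not a forest; only forests have treewidth ≤ 1, hence tw(G) ≥ 2. Therefore the treewidth is 2.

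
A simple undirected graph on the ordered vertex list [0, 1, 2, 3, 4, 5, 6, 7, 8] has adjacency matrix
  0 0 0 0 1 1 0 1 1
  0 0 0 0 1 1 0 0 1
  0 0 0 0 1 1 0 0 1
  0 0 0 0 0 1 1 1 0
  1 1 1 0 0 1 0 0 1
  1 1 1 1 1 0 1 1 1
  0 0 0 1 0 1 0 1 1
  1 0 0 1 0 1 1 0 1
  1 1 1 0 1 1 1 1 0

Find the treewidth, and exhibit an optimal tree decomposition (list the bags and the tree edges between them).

The largest bag has 4 vertices, giving width 3; this decomposition certifies tw(G) ≤ 3. On the other hand G contains the 4-clique {0, 4, 5, 8}. A clique must lie in a single bag of any decomposition, so no decomposition can have width below 3. The upper and lower bounds meet at 3, so that is the treewidth.

Treewidth 3.
One optimal decomposition is:
Bags: B1 = {0, 4, 5, 8}  B2 = {0, 5, 7, 8}  B3 = {2, 4, 5, 8}  B4 = {1, 4, 5, 8}  B5 = {5, 6, 7, 8}  B6 = {3, 5, 6, 7}
Tree: B1–B2, B1–B3, B3–B4, B2–B5, B5–B6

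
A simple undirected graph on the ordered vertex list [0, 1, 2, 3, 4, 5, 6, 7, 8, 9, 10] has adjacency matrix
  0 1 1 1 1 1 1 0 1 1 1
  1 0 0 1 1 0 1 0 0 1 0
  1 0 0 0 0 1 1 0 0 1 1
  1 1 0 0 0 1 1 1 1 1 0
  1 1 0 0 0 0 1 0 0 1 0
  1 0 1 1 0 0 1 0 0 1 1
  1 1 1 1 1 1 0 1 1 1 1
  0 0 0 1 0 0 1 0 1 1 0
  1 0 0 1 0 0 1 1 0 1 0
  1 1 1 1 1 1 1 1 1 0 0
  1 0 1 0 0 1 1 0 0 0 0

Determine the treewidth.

4

A width-4 tree decomposition is:
Bags: B1 = {0, 2, 5, 6, 9}  B2 = {0, 3, 5, 6, 9}  B3 = {0, 3, 6, 8, 9}  B4 = {0, 1, 3, 6, 9}  B5 = {0, 1, 4, 6, 9}  B6 = {3, 6, 7, 8, 9}  B7 = {0, 2, 5, 6, 10}
Tree: B1–B2, B2–B3, B2–B4, B4–B5, B3–B6, B1–B7
The largest bag has 5 vertices, giving width 4; this decomposition certifies tw(G) ≤ 4. For the lower bound, the 5 vertices {0, 2, 5, 6, 9} are pairwise adjacent, and any tree decomposition puts a clique entirely inside one bag — forcing width ≥ 4. Combining the bounds, tw(G) = 4.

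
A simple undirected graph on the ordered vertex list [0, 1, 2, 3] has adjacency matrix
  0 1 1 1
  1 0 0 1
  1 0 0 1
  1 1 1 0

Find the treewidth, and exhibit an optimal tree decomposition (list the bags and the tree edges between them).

Every bag has size at most 3, so the width is 3 − 1 = 2 and tw(G) ≤ 2. For the lower bound, the 3 vertices {0, 1, 3} are pairwise adjacent, and any tree decomposition puts a clique entirely inside one bag — forcing width ≥ 2. The upper and lower bounds meet at 2, so that is the treewidth.

Treewidth 2.
Bags: B1 = {0, 1, 3}  B2 = {0, 2, 3}
Tree: B1–B2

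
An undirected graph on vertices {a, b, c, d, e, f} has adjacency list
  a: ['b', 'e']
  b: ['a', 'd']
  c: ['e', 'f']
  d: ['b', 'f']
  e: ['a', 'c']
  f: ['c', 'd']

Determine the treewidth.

A width-2 tree decomposition is:
Bags: B1 = {c, e, f}  B2 = {d, e, f}  B3 = {b, d, e}  B4 = {a, b, e}
Tree: B1–B2, B2–B3, B3–B4
Each bag holds 3 vertices, so the decomposition has width 2, which upper-bounds the treewidth. Since e–c–f–d–b–a–e is a cycle in G, G is not acyclic. Forests are exactly the graphs of treewidth ≤ 1, so tw(G) ≥ 2. The upper and lower bounds meet at 2, so that is the treewidth.

2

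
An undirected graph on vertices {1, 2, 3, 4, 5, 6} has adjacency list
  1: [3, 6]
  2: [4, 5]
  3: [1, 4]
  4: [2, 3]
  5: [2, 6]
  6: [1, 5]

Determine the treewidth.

A width-2 tree decomposition is:
Bags: B1 = {1, 3, 4}  B2 = {1, 4, 6}  B3 = {4, 5, 6}  B4 = {2, 4, 5}
Tree: B1–B2, B2–B3, B3–B4
The largest bag has 3 vertices, giving width 2; this decomposition certifies tw(G) ≤ 2. The edges 4–3–1–6–5–2–4 form a cycle, so G is not a tree and its treewidth is at least 2. The upper and lower bounds meet at 2, so that is the treewidth.

2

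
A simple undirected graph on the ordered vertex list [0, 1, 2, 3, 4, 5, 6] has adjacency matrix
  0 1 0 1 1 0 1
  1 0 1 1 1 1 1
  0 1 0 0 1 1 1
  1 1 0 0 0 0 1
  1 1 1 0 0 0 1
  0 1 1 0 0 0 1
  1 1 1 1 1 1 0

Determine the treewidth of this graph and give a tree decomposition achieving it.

Treewidth 3.
One such decomposition:
Bags: B1 = {1, 2, 4, 6}  B2 = {0, 1, 4, 6}  B3 = {1, 2, 5, 6}  B4 = {0, 1, 3, 6}
Tree: B1–B2, B1–B3, B2–B4

Each bag holds 4 vertices, so the decomposition has width 3, which upper-bounds the treewidth. On the other hand G contains the 4-clique {0, 1, 3, 6}. A clique must lie in a single bag of any decomposition, so no decomposition can have width below 3. Hence tw(G) = 3 exactly.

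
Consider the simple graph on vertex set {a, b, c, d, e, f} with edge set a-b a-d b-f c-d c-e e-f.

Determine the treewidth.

A width-2 tree decomposition is:
Bags: B1 = {b, e, f}  B2 = {a, b, e}  B3 = {a, d, e}  B4 = {c, d, e}
Tree: B1–B2, B2–B3, B3–B4
Every bag has size at most 3, so the width is 3 − 1 = 2 and tw(G) ≤ 2. Since e–f–b–a–d–c–e is a cycle in G, G is not acyclic. Forests are exactly the graphs of treewidth ≤ 1, so tw(G) ≥ 2. Hence tw(G) = 2 exactly.

2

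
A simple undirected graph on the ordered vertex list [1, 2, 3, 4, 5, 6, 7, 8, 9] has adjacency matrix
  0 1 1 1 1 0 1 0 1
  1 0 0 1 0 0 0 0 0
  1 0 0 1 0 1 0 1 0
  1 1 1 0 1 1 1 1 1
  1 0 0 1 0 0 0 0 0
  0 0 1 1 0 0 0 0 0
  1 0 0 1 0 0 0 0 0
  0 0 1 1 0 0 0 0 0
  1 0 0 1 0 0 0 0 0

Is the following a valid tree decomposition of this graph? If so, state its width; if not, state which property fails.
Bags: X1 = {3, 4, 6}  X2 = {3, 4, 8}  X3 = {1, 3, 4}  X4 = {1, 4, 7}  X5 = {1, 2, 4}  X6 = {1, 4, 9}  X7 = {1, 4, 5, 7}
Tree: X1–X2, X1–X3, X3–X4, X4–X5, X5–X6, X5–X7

A tree decomposition must satisfy three properties: every vertex lies in some bag; for every edge, both endpoints lie together in some bag; and for every vertex, the bags containing it form a connected subtree. Here bags containing vertex 7 are not connected in the tree, so the decomposition is invalid.

No — bags containing vertex 7 are not connected in the tree.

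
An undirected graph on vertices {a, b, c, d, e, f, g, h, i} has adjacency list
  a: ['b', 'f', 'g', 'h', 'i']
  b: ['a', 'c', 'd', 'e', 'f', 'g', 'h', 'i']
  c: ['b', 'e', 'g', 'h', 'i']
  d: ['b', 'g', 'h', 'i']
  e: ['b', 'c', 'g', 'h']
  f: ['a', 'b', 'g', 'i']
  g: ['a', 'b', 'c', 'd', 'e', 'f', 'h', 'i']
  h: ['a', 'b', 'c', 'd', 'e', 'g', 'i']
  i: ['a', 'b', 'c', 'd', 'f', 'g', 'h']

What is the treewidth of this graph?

A width-4 tree decomposition is:
Bags: B1 = {b, c, e, g, h}  B2 = {b, c, g, h, i}  B3 = {b, d, g, h, i}  B4 = {a, b, g, h, i}  B5 = {a, b, f, g, i}
Tree: B1–B2, B2–B3, B3–B4, B4–B5
The largest bag has 5 vertices, giving width 4; this decomposition certifies tw(G) ≤ 4. For the lower bound, the 5 vertices {b, c, e, g, h} are pairwise adjacent, and any tree decomposition puts a clique entirely inside one bag — forcing width ≥ 4. Combining the bounds, tw(G) = 4.

4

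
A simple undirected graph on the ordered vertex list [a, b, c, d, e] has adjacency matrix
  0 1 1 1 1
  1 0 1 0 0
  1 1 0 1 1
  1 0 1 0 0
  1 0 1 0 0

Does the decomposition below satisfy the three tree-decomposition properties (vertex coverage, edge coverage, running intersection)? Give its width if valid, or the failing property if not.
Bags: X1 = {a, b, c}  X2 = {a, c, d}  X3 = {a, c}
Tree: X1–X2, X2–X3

A tree decomposition must satisfy three properties: every vertex lies in some bag; for every edge, both endpoints lie together in some bag; and for every vertex, the bags containing it form a connected subtree. Here vertex e appears in no bag, so the decomposition is invalid.

No — vertex e appears in no bag.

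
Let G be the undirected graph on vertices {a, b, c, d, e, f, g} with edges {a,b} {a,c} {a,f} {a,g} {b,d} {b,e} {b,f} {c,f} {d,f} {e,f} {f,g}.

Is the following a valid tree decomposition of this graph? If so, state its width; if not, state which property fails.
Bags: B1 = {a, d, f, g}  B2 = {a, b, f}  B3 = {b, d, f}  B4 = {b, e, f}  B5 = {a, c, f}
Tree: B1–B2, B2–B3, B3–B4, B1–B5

No — bags containing vertex d are not connected in the tree.

A tree decomposition must satisfy three properties: every vertex lies in some bag; for every edge, both endpoints lie together in some bag; and for every vertex, the bags containing it form a connected subtree. Here bags containing vertex d are not connected in the tree, so the decomposition is invalid.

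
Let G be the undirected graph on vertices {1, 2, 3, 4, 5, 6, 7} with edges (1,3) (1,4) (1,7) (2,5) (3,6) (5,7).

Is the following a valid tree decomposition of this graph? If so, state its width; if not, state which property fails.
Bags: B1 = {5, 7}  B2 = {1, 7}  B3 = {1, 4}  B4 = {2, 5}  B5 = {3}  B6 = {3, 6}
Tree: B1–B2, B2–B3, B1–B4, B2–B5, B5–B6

A tree decomposition must satisfy three properties: every vertex lies in some bag; for every edge, both endpoints lie together in some bag; and for every vertex, the bags containing it form a connected subtree. Here edge (1,3) lies in no bag, so the decomposition is invalid.

No — edge (1,3) lies in no bag.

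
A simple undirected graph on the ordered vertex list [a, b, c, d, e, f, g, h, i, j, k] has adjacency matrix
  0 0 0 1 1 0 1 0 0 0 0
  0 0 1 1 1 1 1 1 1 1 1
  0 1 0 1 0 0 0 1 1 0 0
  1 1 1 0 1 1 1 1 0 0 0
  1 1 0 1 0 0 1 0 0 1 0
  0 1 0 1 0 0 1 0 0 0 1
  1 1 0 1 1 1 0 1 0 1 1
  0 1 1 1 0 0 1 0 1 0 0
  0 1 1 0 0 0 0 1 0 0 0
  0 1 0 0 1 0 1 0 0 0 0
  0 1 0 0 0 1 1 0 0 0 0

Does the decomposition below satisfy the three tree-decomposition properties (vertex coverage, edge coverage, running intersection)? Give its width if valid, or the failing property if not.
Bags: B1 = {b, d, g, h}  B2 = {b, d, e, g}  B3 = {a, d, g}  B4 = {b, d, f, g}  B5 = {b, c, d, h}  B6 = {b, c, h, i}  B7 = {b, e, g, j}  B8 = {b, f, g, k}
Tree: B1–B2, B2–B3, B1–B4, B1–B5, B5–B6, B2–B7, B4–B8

A tree decomposition must satisfy three properties: every vertex lies in some bag; for every edge, both endpoints lie together in some bag; and for every vertex, the bags containing it form a connected subtree. Here edge (e,a) lies in no bag, so the decomposition is invalid.

No — edge (e,a) lies in no bag.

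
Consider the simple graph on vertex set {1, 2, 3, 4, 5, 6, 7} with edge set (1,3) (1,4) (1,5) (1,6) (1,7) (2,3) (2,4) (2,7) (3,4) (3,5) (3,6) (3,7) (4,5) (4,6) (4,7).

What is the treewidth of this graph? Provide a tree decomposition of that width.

Treewidth 3.
One optimal decomposition is:
Bags: B1 = {1, 3, 4, 7}  B2 = {1, 3, 4, 5}  B3 = {1, 3, 4, 6}  B4 = {2, 3, 4, 7}
Tree: B1–B2, B1–B3, B1–B4

Each bag holds 4 vertices, so the decomposition has width 3, which upper-bounds the treewidth. For the lower bound, the 4 vertices {1, 3, 4, 5} are pairwise adjacent, and any tree decomposition puts a clique entirely inside one bag — forcing width ≥ 3. Hence tw(G) = 3 exactly.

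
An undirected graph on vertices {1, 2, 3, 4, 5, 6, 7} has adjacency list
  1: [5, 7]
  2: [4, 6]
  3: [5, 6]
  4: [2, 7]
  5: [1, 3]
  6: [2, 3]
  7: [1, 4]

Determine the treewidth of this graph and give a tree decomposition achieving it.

Treewidth 2.
Bags: B1 = {1, 5, 7}  B2 = {4, 5, 7}  B3 = {2, 4, 5}  B4 = {2, 5, 6}  B5 = {3, 5, 6}
Tree: B1–B2, B2–B3, B3–B4, B4–B5

The largest bag has 3 vertices, giving width 2; this decomposition certifies tw(G) ≤ 2. Since 5–1–7–4–2–6–3–5 is a cycle in G, G is not acyclic. Forests are exactly the graphs of treewidth ≤ 1, so tw(G) ≥ 2. Therefore the treewidth is 2.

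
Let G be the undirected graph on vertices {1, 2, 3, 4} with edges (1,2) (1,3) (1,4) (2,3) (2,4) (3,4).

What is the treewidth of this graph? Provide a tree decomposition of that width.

With just one bag of size 4, the width is 4 − 1 = 3, so tw(G) ≤ 3. For the lower bound, the 4 vertices {1, 2, 3, 4} are pairwise adjacent, and any tree decomposition puts a clique entirely inside one bag — forcing width ≥ 3. Hence tw(G) = 3 exactly.

Treewidth 3.
One optimal decomposition is:
Bags: B1 = {1, 2, 3, 4}
Tree: (single bag)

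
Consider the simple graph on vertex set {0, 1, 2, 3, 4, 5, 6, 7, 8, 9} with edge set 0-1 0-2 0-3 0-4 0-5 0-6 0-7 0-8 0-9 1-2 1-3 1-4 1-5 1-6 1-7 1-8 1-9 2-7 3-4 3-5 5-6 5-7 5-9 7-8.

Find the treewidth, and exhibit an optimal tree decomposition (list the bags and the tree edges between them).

Treewidth 3.
One such decomposition:
Bags: B1 = {0, 1, 5, 7}  B2 = {0, 1, 3, 5}  B3 = {0, 1, 7, 8}  B4 = {0, 1, 2, 7}  B5 = {0, 1, 3, 4}  B6 = {0, 1, 5, 6}  B7 = {0, 1, 5, 9}
Tree: B1–B2, B1–B3, B3–B4, B2–B5, B2–B6, B6–B7

The largest bag has 4 vertices, giving width 3; this decomposition certifies tw(G) ≤ 3. Conversely, {0, 1, 7, 8} is a clique of size 4, and the vertices of any clique must share a bag in every tree decomposition; so some bag has ≥ 4 vertices and tw(G) ≥ 3. Therefore the treewidth is 3.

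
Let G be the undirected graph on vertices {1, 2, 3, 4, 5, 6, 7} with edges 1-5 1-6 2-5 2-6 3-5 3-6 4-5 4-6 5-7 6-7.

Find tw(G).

A width-2 tree decomposition is:
Bags: B1 = {2, 5, 6}  B2 = {3, 5, 6}  B3 = {5, 6, 7}  B4 = {4, 5, 6}  B5 = {1, 5, 6}
Tree: B1–B2, B2–B3, B3–B4, B4–B5
Every bag has size at most 3, so the width is 3 − 1 = 2 and tw(G) ≤ 2. For the lower bound, G contains the cycle 6–2–5–3–6, so G is not a forest; only forests have treewidth ≤ 1, hence tw(G) ≥ 2. Therefore the treewidth is 2.

2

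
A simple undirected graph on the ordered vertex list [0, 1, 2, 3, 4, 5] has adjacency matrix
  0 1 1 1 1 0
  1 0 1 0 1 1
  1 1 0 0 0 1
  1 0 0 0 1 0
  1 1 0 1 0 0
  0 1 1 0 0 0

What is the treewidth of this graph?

2

A width-2 tree decomposition is:
Bags: B1 = {0, 1, 2}  B2 = {1, 2, 5}  B3 = {0, 1, 4}  B4 = {0, 3, 4}
Tree: B1–B2, B1–B3, B3–B4
Each bag holds 3 vertices, so the decomposition has width 2, which upper-bounds the treewidth. Conversely, {0, 1, 2} is a clique of size 3, and the vertices of any clique must share a bag in every tree decomposition; so some bag has ≥ 3 vertices and tw(G) ≥ 2. Hence tw(G) = 2 exactly.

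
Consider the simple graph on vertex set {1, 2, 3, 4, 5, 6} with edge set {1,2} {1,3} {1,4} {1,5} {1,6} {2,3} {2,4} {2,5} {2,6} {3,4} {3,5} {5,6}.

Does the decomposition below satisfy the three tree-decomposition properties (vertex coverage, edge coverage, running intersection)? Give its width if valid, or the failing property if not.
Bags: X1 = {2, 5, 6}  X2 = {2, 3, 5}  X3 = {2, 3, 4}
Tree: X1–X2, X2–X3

A tree decomposition must satisfy three properties: every vertex lies in some bag; for every edge, both endpoints lie together in some bag; and for every vertex, the bags containing it form a connected subtree. Here vertex 1 appears in no bag, so the decomposition is invalid.

No — vertex 1 appears in no bag.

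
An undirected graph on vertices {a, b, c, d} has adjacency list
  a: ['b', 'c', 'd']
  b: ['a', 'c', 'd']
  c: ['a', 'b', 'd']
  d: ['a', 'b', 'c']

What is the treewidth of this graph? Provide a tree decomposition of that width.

Treewidth 3.
Bags: B1 = {a, b, c, d}
Tree: (single bag)

With just one bag of size 4, the width is 4 − 1 = 3, so tw(G) ≤ 3. On the other hand G contains the 4-clique {a, b, c, d}. A clique must lie in a single bag of any decomposition, so no decomposition can have width below 3. Combining the bounds, tw(G) = 3.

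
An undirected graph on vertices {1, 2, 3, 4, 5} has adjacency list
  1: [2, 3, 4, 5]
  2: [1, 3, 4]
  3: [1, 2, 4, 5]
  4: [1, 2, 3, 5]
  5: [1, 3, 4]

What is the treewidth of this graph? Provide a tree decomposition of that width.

Each bag holds 4 vertices, so the decomposition has width 3, which upper-bounds the treewidth. For the lower bound, the 4 vertices {1, 2, 3, 4} are pairwise adjacent, and any tree decomposition puts a clique entirely inside one bag — forcing width ≥ 3. Hence tw(G) = 3 exactly.

Treewidth 3.
Bags: B1 = {1, 2, 3, 4}  B2 = {1, 3, 4, 5}
Tree: B1–B2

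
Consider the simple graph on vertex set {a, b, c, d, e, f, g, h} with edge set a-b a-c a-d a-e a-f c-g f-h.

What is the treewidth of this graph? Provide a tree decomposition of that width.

Every bag has size at most 2, so the width is 2 − 1 = 1 and tw(G) ≤ 1. G has an edge, so its treewidth is at least 1. Hence tw(G) = 1 exactly.

Treewidth 1.
Bags: B1 = {a, d}  B2 = {a, e}  B3 = {a, f}  B4 = {a, b}  B5 = {a, c}  B6 = {f, h}  B7 = {c, g}
Tree: B1–B2, B2–B3, B1–B4, B1–B5, B3–B6, B5–B7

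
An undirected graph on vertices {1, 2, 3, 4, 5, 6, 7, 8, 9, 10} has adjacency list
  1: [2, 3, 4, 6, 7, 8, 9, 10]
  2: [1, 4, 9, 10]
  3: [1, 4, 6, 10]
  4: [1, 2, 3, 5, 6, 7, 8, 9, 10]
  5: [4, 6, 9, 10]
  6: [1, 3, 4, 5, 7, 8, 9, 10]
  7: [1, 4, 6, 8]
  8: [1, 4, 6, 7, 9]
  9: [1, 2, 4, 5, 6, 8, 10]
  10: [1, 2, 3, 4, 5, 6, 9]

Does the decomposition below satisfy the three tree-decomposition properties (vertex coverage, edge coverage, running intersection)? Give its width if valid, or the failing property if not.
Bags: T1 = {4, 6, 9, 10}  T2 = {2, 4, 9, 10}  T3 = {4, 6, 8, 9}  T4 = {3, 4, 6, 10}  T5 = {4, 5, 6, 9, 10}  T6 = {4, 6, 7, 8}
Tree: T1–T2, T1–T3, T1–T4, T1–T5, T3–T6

No — vertex 1 appears in no bag.

A tree decomposition must satisfy three properties: every vertex lies in some bag; for every edge, both endpoints lie together in some bag; and for every vertex, the bags containing it form a connected subtree. Here vertex 1 appears in no bag, so the decomposition is invalid.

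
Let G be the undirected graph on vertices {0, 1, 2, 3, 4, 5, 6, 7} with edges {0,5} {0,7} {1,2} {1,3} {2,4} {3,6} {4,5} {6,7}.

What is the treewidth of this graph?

2

A width-2 tree decomposition is:
Bags: B1 = {0, 5, 7}  B2 = {5, 6, 7}  B3 = {3, 5, 6}  B4 = {1, 3, 5}  B5 = {1, 2, 5}  B6 = {2, 4, 5}
Tree: B1–B2, B2–B3, B3–B4, B4–B5, B5–B6
Each bag holds 3 vertices, so the decomposition has width 2, which upper-bounds the treewidth. For the lower bound, G contains the cycle 5–0–7–6–3–1–2–4–5, so G is not a forest; only forests have treewidth ≤ 1, hence tw(G) ≥ 2. The upper and lower bounds meet at 2, so that is the treewidth.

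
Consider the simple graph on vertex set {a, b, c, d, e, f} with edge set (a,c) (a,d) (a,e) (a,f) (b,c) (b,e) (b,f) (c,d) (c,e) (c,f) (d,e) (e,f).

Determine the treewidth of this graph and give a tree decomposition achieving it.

Treewidth 3.
One optimal decomposition is:
Bags: B1 = {b, c, e, f}  B2 = {a, c, e, f}  B3 = {a, c, d, e}
Tree: B1–B2, B2–B3

The largest bag has 4 vertices, giving width 3; this decomposition certifies tw(G) ≤ 3. Conversely, {a, c, d, e} is a clique of size 4, and the vertices of any clique must share a bag in every tree decomposition; so some bag has ≥ 4 vertices and tw(G) ≥ 3. Hence tw(G) = 3 exactly.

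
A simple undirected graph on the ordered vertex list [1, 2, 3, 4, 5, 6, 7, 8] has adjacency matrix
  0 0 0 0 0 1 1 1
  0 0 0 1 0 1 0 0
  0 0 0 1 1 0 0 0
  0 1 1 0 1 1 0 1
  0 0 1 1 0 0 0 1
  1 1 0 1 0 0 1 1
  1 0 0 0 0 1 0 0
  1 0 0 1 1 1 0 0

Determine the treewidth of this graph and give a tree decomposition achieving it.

Treewidth 2.
Bags: B1 = {4, 6, 8}  B2 = {1, 6, 8}  B3 = {2, 4, 6}  B4 = {1, 6, 7}  B5 = {4, 5, 8}  B6 = {3, 4, 5}
Tree: B1–B2, B1–B3, B2–B4, B1–B5, B5–B6

The largest bag has 3 vertices, giving width 2; this decomposition certifies tw(G) ≤ 2. Conversely, {1, 6, 8} is a clique of size 3, and the vertices of any clique must share a bag in every tree decomposition; so some bag has ≥ 3 vertices and tw(G) ≥ 2. Hence tw(G) = 2 exactly.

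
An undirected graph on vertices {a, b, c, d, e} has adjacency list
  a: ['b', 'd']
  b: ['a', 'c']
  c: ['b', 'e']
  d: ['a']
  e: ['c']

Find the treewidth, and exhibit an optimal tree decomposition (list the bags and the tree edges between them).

Every bag has size at most 2, so the width is 2 − 1 = 1 and tw(G) ≤ 1. Since G has at least one edge (e.g. e–c), it is not an edgeless graph, so tw(G) ≥ 1. Therefore the treewidth is 1.

Treewidth 1.
One such decomposition:
Bags: B1 = {c, e}  B2 = {b, c}  B3 = {a, b}  B4 = {a, d}
Tree: B1–B2, B2–B3, B3–B4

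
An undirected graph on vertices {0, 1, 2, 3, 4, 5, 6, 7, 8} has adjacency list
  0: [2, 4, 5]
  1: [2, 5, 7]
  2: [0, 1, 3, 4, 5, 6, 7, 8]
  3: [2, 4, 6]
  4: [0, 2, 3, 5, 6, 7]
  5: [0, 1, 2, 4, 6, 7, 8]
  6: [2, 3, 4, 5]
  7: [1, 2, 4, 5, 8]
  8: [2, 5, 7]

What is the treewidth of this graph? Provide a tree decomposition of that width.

Each bag holds 4 vertices, so the decomposition has width 3, which upper-bounds the treewidth. Conversely, {2, 3, 4, 6} is a clique of size 4, and the vertices of any clique must share a bag in every tree decomposition; so some bag has ≥ 4 vertices and tw(G) ≥ 3. Combining the bounds, tw(G) = 3.

Treewidth 3.
One optimal decomposition is:
Bags: B1 = {2, 4, 5, 6}  B2 = {2, 3, 4, 6}  B3 = {2, 4, 5, 7}  B4 = {0, 2, 4, 5}  B5 = {2, 5, 7, 8}  B6 = {1, 2, 5, 7}
Tree: B1–B2, B1–B3, B3–B4, B3–B5, B5–B6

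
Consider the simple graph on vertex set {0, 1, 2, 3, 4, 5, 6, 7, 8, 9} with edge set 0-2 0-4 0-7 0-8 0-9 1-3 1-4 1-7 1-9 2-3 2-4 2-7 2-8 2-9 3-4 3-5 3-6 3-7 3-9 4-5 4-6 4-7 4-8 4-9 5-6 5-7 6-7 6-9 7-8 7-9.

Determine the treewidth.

4

A width-4 tree decomposition is:
Bags: B1 = {3, 4, 6, 7, 9}  B2 = {2, 3, 4, 7, 9}  B3 = {3, 4, 5, 6, 7}  B4 = {1, 3, 4, 7, 9}  B5 = {0, 2, 4, 7, 9}  B6 = {0, 2, 4, 7, 8}
Tree: B1–B2, B1–B3, B2–B4, B2–B5, B5–B6
Each bag holds 5 vertices, so the decomposition has width 4, which upper-bounds the treewidth. For the lower bound, the 5 vertices {0, 2, 4, 7, 8} are pairwise adjacent, and any tree decomposition puts a clique entirely inside one bag — forcing width ≥ 4. Hence tw(G) = 4 exactly.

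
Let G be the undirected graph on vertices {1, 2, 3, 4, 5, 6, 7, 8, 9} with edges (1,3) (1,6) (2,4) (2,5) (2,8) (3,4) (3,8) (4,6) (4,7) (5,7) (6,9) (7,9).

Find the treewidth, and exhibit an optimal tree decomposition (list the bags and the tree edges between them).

Every bag has size at most 4, so the width is 4 − 1 = 3 and tw(G) ≤ 3. For the lower bound: the 4 vertex sets {2,5,8}, {7}, {4}, {1,3,6,9} are disjoint, each induces a connected subgraph, and every pair is joined by at least one edge of G. Contracting each set to a single vertex therefore yields K_{4} as a minor, and since treewidth is minor-monotone, tw(G) ≥ tw(K_{4}) = 3. Combining the bounds, tw(G) = 3.

Treewidth 3.
One optimal decomposition is:
Bags: B1 = {2, 5, 7, 8}  B2 = {2, 4, 7, 8}  B3 = {3, 4, 7, 8}  B4 = {3, 4, 7, 9}  B5 = {3, 4, 6, 9}  B6 = {1, 3, 6, 9}
Tree: B1–B2, B2–B3, B3–B4, B4–B5, B5–B6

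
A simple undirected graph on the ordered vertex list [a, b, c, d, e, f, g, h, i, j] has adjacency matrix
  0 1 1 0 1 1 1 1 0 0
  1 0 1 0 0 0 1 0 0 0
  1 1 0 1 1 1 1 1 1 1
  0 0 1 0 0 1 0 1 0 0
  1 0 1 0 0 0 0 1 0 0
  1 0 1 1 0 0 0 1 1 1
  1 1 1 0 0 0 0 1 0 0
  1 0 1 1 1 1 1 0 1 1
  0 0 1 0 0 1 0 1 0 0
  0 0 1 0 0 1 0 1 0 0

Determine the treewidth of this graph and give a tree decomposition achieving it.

Treewidth 3.
One such decomposition:
Bags: B1 = {a, c, f, h}  B2 = {c, f, h, j}  B3 = {c, f, h, i}  B4 = {a, c, g, h}  B5 = {c, d, f, h}  B6 = {a, c, e, h}  B7 = {a, b, c, g}
Tree: B1–B2, B2–B3, B1–B4, B2–B5, B4–B6, B4–B7

The largest bag has 4 vertices, giving width 3; this decomposition certifies tw(G) ≤ 3. On the other hand G contains the 4-clique {a, c, g, h}. A clique must lie in a single bag of any decomposition, so no decomposition can have width below 3. Hence tw(G) = 3 exactly.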